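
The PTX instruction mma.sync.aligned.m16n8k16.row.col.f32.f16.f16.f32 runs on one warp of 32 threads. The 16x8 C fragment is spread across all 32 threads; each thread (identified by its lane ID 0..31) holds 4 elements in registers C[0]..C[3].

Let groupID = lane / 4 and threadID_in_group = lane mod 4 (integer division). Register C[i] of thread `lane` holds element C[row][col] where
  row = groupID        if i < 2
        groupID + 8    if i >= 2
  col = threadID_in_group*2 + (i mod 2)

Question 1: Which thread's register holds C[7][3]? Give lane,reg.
r=7->g=7,rb=0  c=3->t=1,b0=1
L=7*4+1=29  i=0*2+1=1

29,1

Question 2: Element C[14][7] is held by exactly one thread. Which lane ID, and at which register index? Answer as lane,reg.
27,3

r=14->g=6,rb=1  c=7->t=3,b0=1
L=6*4+3=27  i=1*2+1=3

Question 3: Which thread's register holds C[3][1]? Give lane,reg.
12,1

r:3=>grp=3,rB=0  c:1=>tig=0,lo=1
L=3*4+0=12  i=0*2+1=1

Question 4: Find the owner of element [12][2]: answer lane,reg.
17,2

r: 12->gid=4,r8=1  c: 2->tid=1,i&1=0
L=4*4+1=17  i=1*2+0=2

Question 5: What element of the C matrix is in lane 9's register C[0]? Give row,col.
lane 9->9/4=2, 9 mod 4=1
i=0  r:2+0->2  c:2·1+0->2

2,2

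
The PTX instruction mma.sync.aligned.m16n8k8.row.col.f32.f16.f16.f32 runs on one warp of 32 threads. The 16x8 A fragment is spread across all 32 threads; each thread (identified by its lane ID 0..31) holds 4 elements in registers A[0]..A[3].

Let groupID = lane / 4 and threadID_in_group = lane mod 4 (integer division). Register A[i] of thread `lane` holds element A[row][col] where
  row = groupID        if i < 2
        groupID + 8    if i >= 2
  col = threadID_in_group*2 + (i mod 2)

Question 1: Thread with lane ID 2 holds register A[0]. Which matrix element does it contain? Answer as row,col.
lane 2->2/4=0, 2 mod 4=2
i=0  r:0+0->0  c:2·2+0->4

0,4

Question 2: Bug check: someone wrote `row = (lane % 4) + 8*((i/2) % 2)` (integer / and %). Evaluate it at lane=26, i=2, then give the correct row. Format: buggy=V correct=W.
`(lane % 4) + 8*((i/2) % 2)`[26,2]->10
lane 26: g=6 (26/4), t=2 (26%4)
i=2: r=6+8=14, c=2*2+0=4
row: 10 vs 14

buggy=10 correct=14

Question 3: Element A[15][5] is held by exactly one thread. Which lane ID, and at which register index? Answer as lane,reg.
30,3

r=15->g=7,rb=1  c=5->t=2,b0=1
L=7*4+2=30  i=1*2+1=3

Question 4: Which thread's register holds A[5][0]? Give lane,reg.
20,0

r=5->g=5,rb=0  c=0->t=0,b0=0
L=5*4+0=20  i=0*2+0=0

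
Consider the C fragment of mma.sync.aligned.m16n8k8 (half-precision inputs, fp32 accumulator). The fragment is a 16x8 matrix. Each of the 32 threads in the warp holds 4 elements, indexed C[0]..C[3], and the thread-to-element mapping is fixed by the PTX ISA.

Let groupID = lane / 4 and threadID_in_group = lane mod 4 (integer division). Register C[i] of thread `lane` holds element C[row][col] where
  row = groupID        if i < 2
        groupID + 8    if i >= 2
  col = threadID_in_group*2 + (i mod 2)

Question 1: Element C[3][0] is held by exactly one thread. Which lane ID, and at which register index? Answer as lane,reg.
12,0

r=3⇒gr=3,Rb=0  c=0⇒th=0,odd=0
L=3*4+0=12  i=0*2+0=0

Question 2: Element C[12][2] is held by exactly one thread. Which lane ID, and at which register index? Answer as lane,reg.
17,2

r:12=>grp=4,rB=1  c:2=>tig=1,lo=0
L=4*4+1=17  i=1*2+0=2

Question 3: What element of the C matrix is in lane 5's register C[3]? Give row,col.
9,3

L=5->g=5>>2=1, t=5&3=1
[3]->row 1+8=9  col 1·2+1=3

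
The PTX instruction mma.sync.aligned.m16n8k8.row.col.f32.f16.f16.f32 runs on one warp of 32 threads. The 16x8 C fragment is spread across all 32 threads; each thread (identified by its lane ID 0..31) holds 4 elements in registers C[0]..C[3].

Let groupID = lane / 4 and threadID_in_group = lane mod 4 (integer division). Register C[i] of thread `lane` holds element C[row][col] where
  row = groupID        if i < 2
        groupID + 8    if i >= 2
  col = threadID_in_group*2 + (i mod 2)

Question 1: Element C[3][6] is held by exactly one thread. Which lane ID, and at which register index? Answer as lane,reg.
r=3⇒gr=3,Rb=0  c=6⇒th=3,odd=0
L=3*4+3=15  i=0*2+0=0

15,0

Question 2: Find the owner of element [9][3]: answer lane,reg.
5,3

r: 9->gid=1,r8=1  c: 3->tid=1,i&1=1
L=1*4+1=5  i=1*2+1=3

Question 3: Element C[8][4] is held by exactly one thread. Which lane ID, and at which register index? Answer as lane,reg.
2,2

r: 8->gid=0,r8=1  c: 4->tid=2,i&1=0
L=0*4+2=2  i=1*2+0=2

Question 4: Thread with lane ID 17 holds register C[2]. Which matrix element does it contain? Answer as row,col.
17: gid=4,tid=1
[2] (4+8,1*2+0) = (12,2)

12,2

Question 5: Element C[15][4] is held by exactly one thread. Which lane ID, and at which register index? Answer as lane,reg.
r=15->g=7,rb=1  c=4->t=2,b0=0
L=7*4+2=30  i=1*2+0=2

30,2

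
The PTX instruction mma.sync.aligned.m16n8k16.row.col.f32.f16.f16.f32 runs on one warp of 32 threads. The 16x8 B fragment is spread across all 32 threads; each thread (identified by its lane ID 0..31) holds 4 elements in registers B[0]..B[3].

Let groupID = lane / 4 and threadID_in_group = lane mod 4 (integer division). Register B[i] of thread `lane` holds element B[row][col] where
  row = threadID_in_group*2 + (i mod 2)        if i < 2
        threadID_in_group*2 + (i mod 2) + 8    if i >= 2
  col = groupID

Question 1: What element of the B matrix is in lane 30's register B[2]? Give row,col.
12,7

30: grp=7,tig=2
[2] (2*2+0+8,7) = (12,7)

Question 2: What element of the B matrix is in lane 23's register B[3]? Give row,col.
L=23→G=23>>2=5, T=23&3=3
[3]→row 3·2+1+8=15  col G=5

15,5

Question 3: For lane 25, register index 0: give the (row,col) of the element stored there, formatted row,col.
2,6

25: grp=6,tig=1
[0] (1*2+0+0,6) = (2,6)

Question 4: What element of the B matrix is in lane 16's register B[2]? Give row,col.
8,4

L=16->gid=16>>2=4, tid=16&3=0
[2]->row 0·2+0+8=8  col gid=4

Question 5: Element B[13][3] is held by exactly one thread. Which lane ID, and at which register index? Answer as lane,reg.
14,3

c:3=>grp=3  r:13=>rB=1,tig=2,lo=1
L=3*4+2=14  i=1*2+1=3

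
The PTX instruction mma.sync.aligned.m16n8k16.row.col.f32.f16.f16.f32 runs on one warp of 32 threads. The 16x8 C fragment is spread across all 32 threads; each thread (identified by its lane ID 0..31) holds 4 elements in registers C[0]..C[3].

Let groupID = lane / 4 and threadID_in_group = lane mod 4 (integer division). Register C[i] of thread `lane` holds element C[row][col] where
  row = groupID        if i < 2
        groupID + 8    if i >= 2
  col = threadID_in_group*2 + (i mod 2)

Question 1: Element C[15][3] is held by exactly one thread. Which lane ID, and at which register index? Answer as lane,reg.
29,3

r:15=>grp=7,rB=1  c:3=>tig=1,lo=1
L=7*4+1=29  i=1*2+1=3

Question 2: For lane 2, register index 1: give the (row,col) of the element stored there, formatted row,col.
lane 2: gr=0 (2/4), th=2 (2%4)
i=1: r=0+0=0, c=2*2+1=5

0,5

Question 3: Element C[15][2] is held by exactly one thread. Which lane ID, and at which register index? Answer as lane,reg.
29,2

r: 15->gid=7,r8=1  c: 2->tid=1,i&1=0
L=7*4+1=29  i=1*2+0=2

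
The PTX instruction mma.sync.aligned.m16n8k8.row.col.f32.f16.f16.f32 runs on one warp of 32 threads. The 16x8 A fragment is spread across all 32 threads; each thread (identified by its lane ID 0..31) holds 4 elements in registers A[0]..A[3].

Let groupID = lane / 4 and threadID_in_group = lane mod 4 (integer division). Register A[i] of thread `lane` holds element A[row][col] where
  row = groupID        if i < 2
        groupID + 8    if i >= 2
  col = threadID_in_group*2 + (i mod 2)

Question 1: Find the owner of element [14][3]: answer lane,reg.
r=14→G=6,rhi=1  c=3→T=1,p=1
L=6*4+1=25  i=1*2+1=3

25,3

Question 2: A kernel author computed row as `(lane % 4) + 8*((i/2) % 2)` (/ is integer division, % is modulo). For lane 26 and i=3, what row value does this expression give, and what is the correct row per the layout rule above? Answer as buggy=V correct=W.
`(lane % 4) + 8*((i/2) % 2)`[26,3]->10
lane 26: g=6 (26/4), t=2 (26%4)
i=3: r=6+8=14, c=2*2+1=5
row: 10 vs 14

buggy=10 correct=14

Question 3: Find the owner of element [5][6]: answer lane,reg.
r=5⇒gr=5,Rb=0  c=6⇒th=3,odd=0
L=5*4+3=23  i=0*2+0=0

23,0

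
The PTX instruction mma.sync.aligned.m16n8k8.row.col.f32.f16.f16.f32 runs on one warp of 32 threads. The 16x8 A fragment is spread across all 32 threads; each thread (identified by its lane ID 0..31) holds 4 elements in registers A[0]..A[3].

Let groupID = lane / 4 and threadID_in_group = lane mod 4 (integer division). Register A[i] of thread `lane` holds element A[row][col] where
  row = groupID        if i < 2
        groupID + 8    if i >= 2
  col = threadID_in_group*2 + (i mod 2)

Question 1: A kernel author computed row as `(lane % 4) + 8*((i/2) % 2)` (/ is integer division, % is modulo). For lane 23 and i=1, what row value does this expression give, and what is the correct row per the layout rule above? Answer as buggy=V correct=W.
buggy=3 correct=5

`(lane % 4) + 8*((i/2) % 2)`[23,1]→3
lane 23→23/4=5, 23 mod 4=3
i=1  r:5+0→5  c:2·3+1→7
row: 3 vs 5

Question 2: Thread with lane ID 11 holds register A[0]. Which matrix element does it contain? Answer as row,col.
2,6

lane 11->11/4=2, 11 mod 4=3
i=0  r:2+0->2  c:2·3+0->6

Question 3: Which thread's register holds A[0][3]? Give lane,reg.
1,1

r=0→G=0,rhi=0  c=3→T=1,p=1
L=0*4+1=1  i=0*2+1=1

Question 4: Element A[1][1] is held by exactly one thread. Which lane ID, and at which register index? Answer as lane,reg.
4,1

r=1->g=1,rb=0  c=1->t=0,b0=1
L=1*4+0=4  i=0*2+1=1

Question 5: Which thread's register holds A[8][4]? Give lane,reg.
2,2

r=8⇒gr=0,Rb=1  c=4⇒th=2,odd=0
L=0*4+2=2  i=1*2+0=2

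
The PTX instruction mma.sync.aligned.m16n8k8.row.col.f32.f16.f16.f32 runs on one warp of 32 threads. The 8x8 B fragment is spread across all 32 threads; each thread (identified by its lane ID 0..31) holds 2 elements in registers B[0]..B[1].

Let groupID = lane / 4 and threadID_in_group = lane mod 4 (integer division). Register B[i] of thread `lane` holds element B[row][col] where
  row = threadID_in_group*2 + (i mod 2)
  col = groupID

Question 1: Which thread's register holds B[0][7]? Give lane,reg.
28,0

c: 7->gid=7  r: 0->tid=0,i&1=0
L=7*4+0=28  i=0=0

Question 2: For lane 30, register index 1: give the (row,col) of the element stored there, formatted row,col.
5,7

30: g=7,t=2
[1] (2*2+1,7) = (5,7)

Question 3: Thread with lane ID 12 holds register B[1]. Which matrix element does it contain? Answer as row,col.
L=12->g=12>>2=3, t=12&3=0
[1]->row 0·2+1=1  col g=3

1,3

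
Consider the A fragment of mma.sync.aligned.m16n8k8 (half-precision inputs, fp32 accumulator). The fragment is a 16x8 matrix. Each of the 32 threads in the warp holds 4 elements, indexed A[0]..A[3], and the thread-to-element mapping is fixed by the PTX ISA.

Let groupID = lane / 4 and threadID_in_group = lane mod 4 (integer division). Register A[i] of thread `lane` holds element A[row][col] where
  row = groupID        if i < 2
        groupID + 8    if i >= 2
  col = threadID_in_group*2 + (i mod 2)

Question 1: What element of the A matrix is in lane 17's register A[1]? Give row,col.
4,3

lane 17: G=4 (17/4), T=1 (17%4)
i=1: r=4+0=4, c=1*2+1=3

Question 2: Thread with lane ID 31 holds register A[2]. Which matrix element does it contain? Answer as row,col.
15,6

lane 31: grp=7 (31/4), tig=3 (31%4)
i=2: r=7+8=15, c=3*2+0=6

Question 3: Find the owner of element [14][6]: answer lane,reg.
27,2

r=14→G=6,rhi=1  c=6→T=3,p=0
L=6*4+3=27  i=1*2+0=2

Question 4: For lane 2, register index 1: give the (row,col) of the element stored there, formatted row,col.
0,5

2: gid=0,tid=2
[1] (0+0,2*2+1) = (0,5)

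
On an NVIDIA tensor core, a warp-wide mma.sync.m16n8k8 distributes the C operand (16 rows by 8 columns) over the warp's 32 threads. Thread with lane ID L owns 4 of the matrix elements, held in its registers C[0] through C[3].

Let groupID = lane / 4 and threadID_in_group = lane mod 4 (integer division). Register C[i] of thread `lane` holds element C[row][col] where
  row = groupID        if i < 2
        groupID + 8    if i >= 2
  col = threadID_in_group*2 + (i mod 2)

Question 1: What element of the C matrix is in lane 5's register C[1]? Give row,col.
lane 5: G=1 (5/4), T=1 (5%4)
i=1: r=1+0=1, c=1*2+1=3

1,3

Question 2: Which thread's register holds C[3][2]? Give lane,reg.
r:3=>grp=3,rB=0  c:2=>tig=1,lo=0
L=3*4+1=13  i=0*2+0=0

13,0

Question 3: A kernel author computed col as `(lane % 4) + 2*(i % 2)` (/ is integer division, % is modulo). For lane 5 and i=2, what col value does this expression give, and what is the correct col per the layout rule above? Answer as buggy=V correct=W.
buggy=1 correct=2

`(lane % 4) + 2*(i % 2)`[5,2]->1
lane 5->5/4=1, 5 mod 4=1
i=2  r:1+8->9  c:2·1+0->2
col: 1 vs 2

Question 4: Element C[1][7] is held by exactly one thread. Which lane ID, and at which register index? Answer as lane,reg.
r=1→G=1,rhi=0  c=7→T=3,p=1
L=1*4+3=7  i=0*2+1=1

7,1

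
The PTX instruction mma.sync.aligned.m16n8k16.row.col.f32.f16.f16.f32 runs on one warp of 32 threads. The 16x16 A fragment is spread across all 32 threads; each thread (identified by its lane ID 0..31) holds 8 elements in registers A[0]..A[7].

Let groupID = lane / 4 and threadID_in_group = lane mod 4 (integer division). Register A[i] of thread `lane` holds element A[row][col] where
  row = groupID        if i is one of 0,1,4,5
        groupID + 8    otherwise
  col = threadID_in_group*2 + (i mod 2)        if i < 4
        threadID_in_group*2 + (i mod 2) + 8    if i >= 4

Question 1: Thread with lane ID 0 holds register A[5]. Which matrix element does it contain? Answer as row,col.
lane 0⇒0/4=0, 0 mod 4=0
i=5  r:0+0⇒0  c:2·0+1+8⇒9

0,9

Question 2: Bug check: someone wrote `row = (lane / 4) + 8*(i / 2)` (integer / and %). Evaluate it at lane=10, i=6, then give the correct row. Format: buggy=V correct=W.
`(lane / 4) + 8*(i / 2)`[10,6]->26
L=10->g=10>>2=2, t=10&3=2
[6]->row 2+8=10  col 2·2+0+8=12
row: 26 vs 10

buggy=26 correct=10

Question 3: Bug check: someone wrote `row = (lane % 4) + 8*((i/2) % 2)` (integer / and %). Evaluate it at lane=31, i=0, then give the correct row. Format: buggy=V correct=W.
buggy=3 correct=7

`(lane % 4) + 8*((i/2) % 2)`[31,0]->3
lane 31: g=7 (31/4), t=3 (31%4)
i=0: r=7+0=7, c=3*2+0+0=6
row: 3 vs 7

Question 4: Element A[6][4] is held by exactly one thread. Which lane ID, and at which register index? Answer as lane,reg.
r=6⇒gr=6,Rb=0  c=4⇒Cb=0,th=2,odd=0
L=6*4+2=26  i=0*4+0*2+0=0

26,0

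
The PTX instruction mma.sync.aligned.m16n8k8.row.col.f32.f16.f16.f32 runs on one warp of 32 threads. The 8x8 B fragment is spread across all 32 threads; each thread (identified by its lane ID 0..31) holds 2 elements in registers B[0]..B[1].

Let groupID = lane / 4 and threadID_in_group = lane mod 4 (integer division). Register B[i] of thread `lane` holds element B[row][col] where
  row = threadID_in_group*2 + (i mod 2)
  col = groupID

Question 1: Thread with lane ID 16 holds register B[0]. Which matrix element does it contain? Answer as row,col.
0,4

lane 16->16/4=4, 16 mod 4=0
i=0  r:2·0+0->0  c:4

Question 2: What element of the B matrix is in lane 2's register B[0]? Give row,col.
4,0

lane 2=>2/4=0, 2 mod 4=2
i=0  r:2·2+0=>4  c:0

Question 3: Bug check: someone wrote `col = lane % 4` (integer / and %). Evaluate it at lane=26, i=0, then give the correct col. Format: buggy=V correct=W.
`lane % 4`[26,0]->2
lane 26->26/4=6, 26 mod 4=2
i=0  r:2·2+0->4  c:6
col: 2 vs 6

buggy=2 correct=6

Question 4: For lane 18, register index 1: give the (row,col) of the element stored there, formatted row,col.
L=18⇒gr=18>>2=4, th=18&3=2
[1]⇒row 2·2+1=5  col gr=4

5,4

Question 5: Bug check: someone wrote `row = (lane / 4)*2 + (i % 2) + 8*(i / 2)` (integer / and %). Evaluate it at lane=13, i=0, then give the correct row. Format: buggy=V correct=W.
`(lane / 4)*2 + (i % 2) + 8*(i / 2)`[13,0]⇒6
lane 13: gr=3 (13/4), th=1 (13%4)
i=0: r=1*2+0=2, c=gr=3
row: 6 vs 2

buggy=6 correct=2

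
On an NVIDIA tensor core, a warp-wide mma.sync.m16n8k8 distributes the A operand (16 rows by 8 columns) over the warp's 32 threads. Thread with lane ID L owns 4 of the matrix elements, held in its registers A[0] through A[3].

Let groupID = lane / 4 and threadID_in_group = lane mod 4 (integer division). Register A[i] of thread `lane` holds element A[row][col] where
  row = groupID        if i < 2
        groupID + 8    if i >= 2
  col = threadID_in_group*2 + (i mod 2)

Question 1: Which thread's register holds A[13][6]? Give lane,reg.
r=13⇒gr=5,Rb=1  c=6⇒th=3,odd=0
L=5*4+3=23  i=1*2+0=2

23,2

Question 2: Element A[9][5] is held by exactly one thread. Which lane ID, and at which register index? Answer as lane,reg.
6,3

r:9=>grp=1,rB=1  c:5=>tig=2,lo=1
L=1*4+2=6  i=1*2+1=3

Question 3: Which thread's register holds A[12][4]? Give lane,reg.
r=12→G=4,rhi=1  c=4→T=2,p=0
L=4*4+2=18  i=1*2+0=2

18,2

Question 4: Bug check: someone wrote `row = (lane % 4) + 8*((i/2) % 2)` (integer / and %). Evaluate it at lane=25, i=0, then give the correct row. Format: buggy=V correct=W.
`(lane % 4) + 8*((i/2) % 2)`[25,0]=>1
lane 25=>25/4=6, 25 mod 4=1
i=0  r:6+0=>6  c:2·1+0=>2
row: 1 vs 6

buggy=1 correct=6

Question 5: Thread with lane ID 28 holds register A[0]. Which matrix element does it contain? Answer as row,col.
7,0

lane 28: gid=7 (28/4), tid=0 (28%4)
i=0: r=7+0=7, c=0*2+0=0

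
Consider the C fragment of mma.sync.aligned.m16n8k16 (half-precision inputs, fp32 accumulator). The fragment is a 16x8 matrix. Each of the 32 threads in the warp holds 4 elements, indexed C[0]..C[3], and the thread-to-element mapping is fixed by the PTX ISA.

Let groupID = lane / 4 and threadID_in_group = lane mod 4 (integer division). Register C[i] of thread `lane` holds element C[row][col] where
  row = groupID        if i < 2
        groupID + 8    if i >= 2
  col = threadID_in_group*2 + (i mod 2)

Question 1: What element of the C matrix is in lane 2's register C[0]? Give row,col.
0,4

lane 2->2/4=0, 2 mod 4=2
i=0  r:0+0->0  c:2·2+0->4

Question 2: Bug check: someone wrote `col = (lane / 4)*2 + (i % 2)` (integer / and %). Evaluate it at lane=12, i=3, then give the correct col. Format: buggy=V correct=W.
`(lane / 4)*2 + (i % 2)`[12,3]⇒7
lane 12⇒12/4=3, 12 mod 4=0
i=3  r:3+8⇒11  c:2·0+1⇒1
col: 7 vs 1

buggy=7 correct=1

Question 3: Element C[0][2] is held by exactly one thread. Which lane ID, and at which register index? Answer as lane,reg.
1,0

r=0->g=0,rb=0  c=2->t=1,b0=0
L=0*4+1=1  i=0*2+0=0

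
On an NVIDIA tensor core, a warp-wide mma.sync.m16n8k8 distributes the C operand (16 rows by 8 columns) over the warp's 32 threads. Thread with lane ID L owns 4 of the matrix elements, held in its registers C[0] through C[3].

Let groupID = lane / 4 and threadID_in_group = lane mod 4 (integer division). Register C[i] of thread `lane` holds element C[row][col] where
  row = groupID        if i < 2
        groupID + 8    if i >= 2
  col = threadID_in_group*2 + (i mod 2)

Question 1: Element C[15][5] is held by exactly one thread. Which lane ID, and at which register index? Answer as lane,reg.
r=15⇒gr=7,Rb=1  c=5⇒th=2,odd=1
L=7*4+2=30  i=1*2+1=3

30,3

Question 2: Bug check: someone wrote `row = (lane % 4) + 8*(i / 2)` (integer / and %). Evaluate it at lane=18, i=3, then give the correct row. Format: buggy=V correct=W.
buggy=10 correct=12

`(lane % 4) + 8*(i / 2)`[18,3]->10
L=18->gid=18>>2=4, tid=18&3=2
[3]->row 4+8=12  col 2·2+1=5
row: 10 vs 12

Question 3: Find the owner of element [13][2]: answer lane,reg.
r: 13->gid=5,r8=1  c: 2->tid=1,i&1=0
L=5*4+1=21  i=1*2+0=2

21,2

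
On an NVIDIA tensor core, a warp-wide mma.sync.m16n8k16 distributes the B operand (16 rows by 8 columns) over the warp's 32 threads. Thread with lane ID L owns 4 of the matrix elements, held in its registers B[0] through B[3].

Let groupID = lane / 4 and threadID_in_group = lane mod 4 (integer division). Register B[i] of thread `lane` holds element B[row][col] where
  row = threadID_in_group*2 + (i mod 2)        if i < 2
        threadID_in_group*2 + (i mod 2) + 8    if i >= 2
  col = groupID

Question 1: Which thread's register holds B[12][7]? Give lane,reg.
30,2

c=7->g=7  r=12->rb=1,t=2,b0=0
L=7*4+2=30  i=1*2+0=2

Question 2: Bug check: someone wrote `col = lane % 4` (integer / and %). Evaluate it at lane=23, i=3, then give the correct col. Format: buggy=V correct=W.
buggy=3 correct=5

`lane % 4`[23,3]->3
L=23->g=23>>2=5, t=23&3=3
[3]->row 3·2+1+8=15  col g=5
col: 3 vs 5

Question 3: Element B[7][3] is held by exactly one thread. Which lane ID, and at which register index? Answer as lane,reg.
15,1

c=3→G=3  r=7→rhi=0,T=3,p=1
L=3*4+3=15  i=0*2+1=1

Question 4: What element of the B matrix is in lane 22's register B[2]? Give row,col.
L=22->g=22>>2=5, t=22&3=2
[2]->row 2·2+0+8=12  col g=5

12,5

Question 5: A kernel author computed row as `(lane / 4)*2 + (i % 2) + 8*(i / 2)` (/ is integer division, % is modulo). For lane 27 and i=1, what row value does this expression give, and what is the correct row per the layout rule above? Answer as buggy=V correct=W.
buggy=13 correct=7

`(lane / 4)*2 + (i % 2) + 8*(i / 2)`[27,1]->13
lane 27: gid=6 (27/4), tid=3 (27%4)
i=1: r=3*2+1+0=7, c=gid=6
row: 13 vs 7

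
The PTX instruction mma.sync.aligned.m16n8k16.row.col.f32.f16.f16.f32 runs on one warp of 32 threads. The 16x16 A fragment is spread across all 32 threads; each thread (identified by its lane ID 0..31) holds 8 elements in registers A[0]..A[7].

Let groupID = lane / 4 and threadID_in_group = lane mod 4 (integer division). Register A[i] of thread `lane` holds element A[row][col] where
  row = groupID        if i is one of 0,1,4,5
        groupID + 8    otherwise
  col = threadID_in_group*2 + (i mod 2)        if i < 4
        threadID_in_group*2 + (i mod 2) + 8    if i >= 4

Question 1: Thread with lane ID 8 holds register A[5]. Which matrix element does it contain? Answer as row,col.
2,9

lane 8⇒8/4=2, 8 mod 4=0
i=5  r:2+0⇒2  c:2·0+1+8⇒9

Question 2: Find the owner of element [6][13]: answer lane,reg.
26,5

r: 6->gid=6,r8=0  c: 13->c8=1,tid=2,i&1=1
L=6*4+2=26  i=1*4+0*2+1=5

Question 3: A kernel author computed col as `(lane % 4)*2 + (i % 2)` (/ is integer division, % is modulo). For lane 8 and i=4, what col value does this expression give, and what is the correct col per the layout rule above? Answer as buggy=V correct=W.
`(lane % 4)*2 + (i % 2)`[8,4]=>0
lane 8=>8/4=2, 8 mod 4=0
i=4  r:2+0=>2  c:2·0+0+8=>8
col: 0 vs 8

buggy=0 correct=8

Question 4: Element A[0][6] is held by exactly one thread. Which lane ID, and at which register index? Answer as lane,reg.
r:0=>grp=0,rB=0  c:6=>cB=0,tig=3,lo=0
L=0*4+3=3  i=0*4+0*2+0=0

3,0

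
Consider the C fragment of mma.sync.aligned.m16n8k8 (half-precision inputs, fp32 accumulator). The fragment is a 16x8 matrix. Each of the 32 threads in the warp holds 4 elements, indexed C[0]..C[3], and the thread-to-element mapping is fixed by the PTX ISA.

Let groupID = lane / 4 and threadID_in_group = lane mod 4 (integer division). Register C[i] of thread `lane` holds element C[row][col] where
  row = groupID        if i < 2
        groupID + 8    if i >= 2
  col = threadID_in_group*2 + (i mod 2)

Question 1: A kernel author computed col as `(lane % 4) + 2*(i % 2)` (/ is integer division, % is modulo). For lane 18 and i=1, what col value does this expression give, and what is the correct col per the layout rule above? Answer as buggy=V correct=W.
`(lane % 4) + 2*(i % 2)`[18,1]->4
18: gid=4,tid=2
[1] (4+0,2*2+1) = (4,5)
col: 4 vs 5

buggy=4 correct=5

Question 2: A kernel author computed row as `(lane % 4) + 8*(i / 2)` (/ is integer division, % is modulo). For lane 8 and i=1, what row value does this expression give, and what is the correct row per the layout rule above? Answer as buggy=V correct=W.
`(lane % 4) + 8*(i / 2)`[8,1]⇒0
lane 8⇒8/4=2, 8 mod 4=0
i=1  r:2+0⇒2  c:2·0+1⇒1
row: 0 vs 2

buggy=0 correct=2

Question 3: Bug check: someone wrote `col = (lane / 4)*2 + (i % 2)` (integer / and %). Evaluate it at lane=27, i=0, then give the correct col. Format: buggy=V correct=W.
`(lane / 4)*2 + (i % 2)`[27,0]→12
L=27→G=27>>2=6, T=27&3=3
[0]→row 6+0=6  col 3·2+0=6
col: 12 vs 6

buggy=12 correct=6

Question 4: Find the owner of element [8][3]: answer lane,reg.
r: 8->gid=0,r8=1  c: 3->tid=1,i&1=1
L=0*4+1=1  i=1*2+1=3

1,3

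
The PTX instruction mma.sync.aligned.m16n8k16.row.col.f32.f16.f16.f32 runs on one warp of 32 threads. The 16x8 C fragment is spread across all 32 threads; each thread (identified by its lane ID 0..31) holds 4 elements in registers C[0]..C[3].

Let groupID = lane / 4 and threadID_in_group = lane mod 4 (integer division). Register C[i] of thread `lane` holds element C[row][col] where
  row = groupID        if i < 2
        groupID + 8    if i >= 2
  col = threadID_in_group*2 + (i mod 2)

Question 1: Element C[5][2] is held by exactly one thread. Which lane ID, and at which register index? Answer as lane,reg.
21,0

r=5->g=5,rb=0  c=2->t=1,b0=0
L=5*4+1=21  i=0*2+0=0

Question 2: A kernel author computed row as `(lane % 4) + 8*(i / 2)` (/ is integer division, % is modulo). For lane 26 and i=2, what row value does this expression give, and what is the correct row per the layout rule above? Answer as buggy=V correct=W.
buggy=10 correct=14

`(lane % 4) + 8*(i / 2)`[26,2]->10
lane 26: g=6 (26/4), t=2 (26%4)
i=2: r=6+8=14, c=2*2+0=4
row: 10 vs 14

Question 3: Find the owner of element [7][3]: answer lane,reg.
29,1

r:7=>grp=7,rB=0  c:3=>tig=1,lo=1
L=7*4+1=29  i=0*2+1=1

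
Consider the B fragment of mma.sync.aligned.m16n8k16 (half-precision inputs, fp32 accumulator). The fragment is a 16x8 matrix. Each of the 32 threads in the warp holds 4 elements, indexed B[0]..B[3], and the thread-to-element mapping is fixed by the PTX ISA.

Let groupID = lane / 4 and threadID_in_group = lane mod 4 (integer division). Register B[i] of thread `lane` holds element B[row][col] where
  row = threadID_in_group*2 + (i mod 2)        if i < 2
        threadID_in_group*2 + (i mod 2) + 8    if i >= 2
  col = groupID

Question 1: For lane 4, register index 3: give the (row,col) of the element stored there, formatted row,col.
9,1

4: grp=1,tig=0
[3] (0*2+1+8,1) = (9,1)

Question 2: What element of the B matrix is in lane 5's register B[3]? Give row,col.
lane 5: G=1 (5/4), T=1 (5%4)
i=3: r=1*2+1+8=11, c=G=1

11,1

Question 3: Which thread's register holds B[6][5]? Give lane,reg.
23,0

c=5⇒gr=5  r=6⇒Rb=0,th=3,odd=0
L=5*4+3=23  i=0*2+0=0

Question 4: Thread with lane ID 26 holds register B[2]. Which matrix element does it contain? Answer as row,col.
lane 26: G=6 (26/4), T=2 (26%4)
i=2: r=2*2+0+8=12, c=G=6

12,6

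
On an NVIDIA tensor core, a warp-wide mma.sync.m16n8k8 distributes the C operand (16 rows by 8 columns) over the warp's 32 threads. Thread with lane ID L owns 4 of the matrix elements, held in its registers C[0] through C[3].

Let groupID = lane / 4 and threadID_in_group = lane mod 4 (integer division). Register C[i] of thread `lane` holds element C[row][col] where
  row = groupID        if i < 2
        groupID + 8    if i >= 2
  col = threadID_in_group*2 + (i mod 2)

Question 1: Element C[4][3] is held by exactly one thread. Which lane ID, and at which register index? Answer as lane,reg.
17,1

r:4=>grp=4,rB=0  c:3=>tig=1,lo=1
L=4*4+1=17  i=0*2+1=1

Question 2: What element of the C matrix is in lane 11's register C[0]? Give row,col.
lane 11→11/4=2, 11 mod 4=3
i=0  r:2+0→2  c:2·3+0→6

2,6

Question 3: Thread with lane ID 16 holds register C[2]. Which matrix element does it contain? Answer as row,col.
12,0

L=16->g=16>>2=4, t=16&3=0
[2]->row 4+8=12  col 0·2+0=0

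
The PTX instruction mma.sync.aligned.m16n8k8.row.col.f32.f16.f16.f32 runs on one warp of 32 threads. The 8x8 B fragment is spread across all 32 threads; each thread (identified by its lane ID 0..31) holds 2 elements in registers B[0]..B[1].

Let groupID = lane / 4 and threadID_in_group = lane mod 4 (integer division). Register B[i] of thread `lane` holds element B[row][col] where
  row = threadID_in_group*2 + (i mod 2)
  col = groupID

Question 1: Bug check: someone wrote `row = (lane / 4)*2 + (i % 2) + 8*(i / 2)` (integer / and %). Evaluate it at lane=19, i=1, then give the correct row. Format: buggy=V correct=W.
`(lane / 4)*2 + (i % 2) + 8*(i / 2)`[19,1]=>9
lane 19: grp=4 (19/4), tig=3 (19%4)
i=1: r=3*2+1=7, c=grp=4
row: 9 vs 7

buggy=9 correct=7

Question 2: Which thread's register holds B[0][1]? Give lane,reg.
c=1->g=1  r=0->t=0,b0=0
L=1*4+0=4  i=0=0

4,0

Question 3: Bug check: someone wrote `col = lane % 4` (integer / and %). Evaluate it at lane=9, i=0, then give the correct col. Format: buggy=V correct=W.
`lane % 4`[9,0]→1
lane 9: G=2 (9/4), T=1 (9%4)
i=0: r=1*2+0=2, c=G=2
col: 1 vs 2

buggy=1 correct=2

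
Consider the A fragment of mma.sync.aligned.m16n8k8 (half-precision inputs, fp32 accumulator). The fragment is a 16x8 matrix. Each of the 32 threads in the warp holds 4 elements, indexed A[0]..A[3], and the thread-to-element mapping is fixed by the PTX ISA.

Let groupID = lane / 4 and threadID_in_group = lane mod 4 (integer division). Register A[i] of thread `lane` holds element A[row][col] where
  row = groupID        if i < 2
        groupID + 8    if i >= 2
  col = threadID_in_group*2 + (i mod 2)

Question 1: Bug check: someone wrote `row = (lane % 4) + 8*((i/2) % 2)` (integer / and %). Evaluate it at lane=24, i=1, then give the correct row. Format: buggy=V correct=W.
`(lane % 4) + 8*((i/2) % 2)`[24,1]→0
L=24→G=24>>2=6, T=24&3=0
[1]→row 6+0=6  col 0·2+1=1
row: 0 vs 6

buggy=0 correct=6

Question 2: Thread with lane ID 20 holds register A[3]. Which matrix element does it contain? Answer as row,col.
lane 20→20/4=5, 20 mod 4=0
i=3  r:5+8→13  c:2·0+1→1

13,1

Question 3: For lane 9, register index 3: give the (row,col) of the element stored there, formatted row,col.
lane 9⇒9/4=2, 9 mod 4=1
i=3  r:2+8⇒10  c:2·1+1⇒3

10,3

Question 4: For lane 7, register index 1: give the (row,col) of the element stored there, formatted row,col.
lane 7: grp=1 (7/4), tig=3 (7%4)
i=1: r=1+0=1, c=3*2+1=7

1,7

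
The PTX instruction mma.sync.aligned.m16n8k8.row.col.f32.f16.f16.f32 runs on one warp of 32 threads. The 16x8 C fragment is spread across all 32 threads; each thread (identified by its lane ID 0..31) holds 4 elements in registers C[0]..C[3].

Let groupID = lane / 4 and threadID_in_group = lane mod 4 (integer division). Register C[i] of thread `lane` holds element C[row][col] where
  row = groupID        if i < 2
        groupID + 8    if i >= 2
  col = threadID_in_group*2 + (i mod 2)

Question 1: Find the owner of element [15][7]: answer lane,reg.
r=15⇒gr=7,Rb=1  c=7⇒th=3,odd=1
L=7*4+3=31  i=1*2+1=3

31,3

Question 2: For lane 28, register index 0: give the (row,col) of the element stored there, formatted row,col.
lane 28: gr=7 (28/4), th=0 (28%4)
i=0: r=7+0=7, c=0*2+0=0

7,0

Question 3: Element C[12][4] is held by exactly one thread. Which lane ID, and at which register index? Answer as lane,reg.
18,2

r=12->g=4,rb=1  c=4->t=2,b0=0
L=4*4+2=18  i=1*2+0=2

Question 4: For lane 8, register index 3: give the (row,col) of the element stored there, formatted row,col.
lane 8⇒8/4=2, 8 mod 4=0
i=3  r:2+8⇒10  c:2·0+1⇒1

10,1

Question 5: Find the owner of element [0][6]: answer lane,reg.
r:0=>grp=0,rB=0  c:6=>tig=3,lo=0
L=0*4+3=3  i=0*2+0=0

3,0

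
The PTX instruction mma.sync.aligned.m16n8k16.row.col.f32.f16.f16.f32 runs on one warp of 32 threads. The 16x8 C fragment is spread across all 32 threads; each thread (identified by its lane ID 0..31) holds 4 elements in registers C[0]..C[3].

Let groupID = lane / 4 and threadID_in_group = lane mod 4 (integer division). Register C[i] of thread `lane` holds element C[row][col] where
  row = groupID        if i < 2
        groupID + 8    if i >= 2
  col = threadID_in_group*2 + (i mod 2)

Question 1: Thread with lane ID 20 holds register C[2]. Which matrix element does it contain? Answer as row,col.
lane 20: gid=5 (20/4), tid=0 (20%4)
i=2: r=5+8=13, c=0*2+0=0

13,0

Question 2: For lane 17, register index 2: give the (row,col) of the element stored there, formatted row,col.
12,2

17: gr=4,th=1
[2] (4+8,1*2+0) = (12,2)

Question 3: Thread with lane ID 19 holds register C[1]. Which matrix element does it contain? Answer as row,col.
19: G=4,T=3
[1] (4+0,3*2+1) = (4,7)

4,7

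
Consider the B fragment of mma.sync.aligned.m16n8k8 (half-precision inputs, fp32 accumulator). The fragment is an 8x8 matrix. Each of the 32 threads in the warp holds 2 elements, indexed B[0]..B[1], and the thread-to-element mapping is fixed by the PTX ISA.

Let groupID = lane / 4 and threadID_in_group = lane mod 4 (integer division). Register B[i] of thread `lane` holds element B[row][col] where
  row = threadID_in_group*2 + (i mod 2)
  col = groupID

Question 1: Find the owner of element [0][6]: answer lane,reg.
24,0

c: 6->gid=6  r: 0->tid=0,i&1=0
L=6*4+0=24  i=0=0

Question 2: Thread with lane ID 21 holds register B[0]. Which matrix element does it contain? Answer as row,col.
L=21->g=21>>2=5, t=21&3=1
[0]->row 1·2+0=2  col g=5

2,5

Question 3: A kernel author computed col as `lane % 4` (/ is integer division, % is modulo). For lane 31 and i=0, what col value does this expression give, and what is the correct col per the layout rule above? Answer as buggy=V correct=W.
`lane % 4`[31,0]->3
31: gid=7,tid=3
[0] (3*2+0,7) = (6,7)
col: 3 vs 7

buggy=3 correct=7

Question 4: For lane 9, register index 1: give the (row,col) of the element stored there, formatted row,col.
3,2

lane 9⇒9/4=2, 9 mod 4=1
i=1  r:2·1+1⇒3  c:2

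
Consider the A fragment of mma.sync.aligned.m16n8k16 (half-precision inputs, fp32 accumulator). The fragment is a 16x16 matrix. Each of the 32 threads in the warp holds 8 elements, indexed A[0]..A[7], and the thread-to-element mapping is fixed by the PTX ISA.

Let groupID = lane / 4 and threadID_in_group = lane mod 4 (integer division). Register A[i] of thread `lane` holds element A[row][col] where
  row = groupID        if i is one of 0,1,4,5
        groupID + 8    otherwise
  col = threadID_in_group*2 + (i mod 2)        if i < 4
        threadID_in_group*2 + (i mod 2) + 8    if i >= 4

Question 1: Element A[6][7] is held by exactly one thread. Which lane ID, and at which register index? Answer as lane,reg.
r=6->g=6,rb=0  c=7->cb=0,t=3,b0=1
L=6*4+3=27  i=0*4+0*2+1=1

27,1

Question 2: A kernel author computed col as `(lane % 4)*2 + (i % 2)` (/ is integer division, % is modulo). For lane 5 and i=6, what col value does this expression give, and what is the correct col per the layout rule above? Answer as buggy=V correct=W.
`(lane % 4)*2 + (i % 2)`[5,6]→2
lane 5→5/4=1, 5 mod 4=1
i=6  r:1+8→9  c:2·1+0+8→10
col: 2 vs 10

buggy=2 correct=10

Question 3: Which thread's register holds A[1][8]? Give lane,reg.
4,4

r=1→G=1,rhi=0  c=8→chi=1,T=0,p=0
L=1*4+0=4  i=1*4+0*2+0=4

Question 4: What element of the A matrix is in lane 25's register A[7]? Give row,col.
14,11

lane 25⇒25/4=6, 25 mod 4=1
i=7  r:6+8⇒14  c:2·1+1+8⇒11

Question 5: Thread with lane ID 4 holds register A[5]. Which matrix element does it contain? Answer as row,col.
1,9

lane 4: gr=1 (4/4), th=0 (4%4)
i=5: r=1+0=1, c=0*2+1+8=9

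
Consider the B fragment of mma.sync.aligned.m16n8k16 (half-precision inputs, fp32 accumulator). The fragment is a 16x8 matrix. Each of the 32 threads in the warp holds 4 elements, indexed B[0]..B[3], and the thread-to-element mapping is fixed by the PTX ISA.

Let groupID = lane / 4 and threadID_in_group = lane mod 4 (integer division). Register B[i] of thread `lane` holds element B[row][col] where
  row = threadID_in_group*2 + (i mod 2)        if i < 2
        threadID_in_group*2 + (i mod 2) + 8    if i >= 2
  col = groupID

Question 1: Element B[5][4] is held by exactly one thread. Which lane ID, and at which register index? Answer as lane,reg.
c:4=>grp=4  r:5=>rB=0,tig=2,lo=1
L=4*4+2=18  i=0*2+1=1

18,1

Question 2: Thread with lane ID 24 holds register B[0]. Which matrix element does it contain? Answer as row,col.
0,6

lane 24: grp=6 (24/4), tig=0 (24%4)
i=0: r=0*2+0+0=0, c=grp=6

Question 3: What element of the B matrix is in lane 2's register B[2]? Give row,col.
12,0

lane 2⇒2/4=0, 2 mod 4=2
i=2  r:2·2+0+8⇒12  c:0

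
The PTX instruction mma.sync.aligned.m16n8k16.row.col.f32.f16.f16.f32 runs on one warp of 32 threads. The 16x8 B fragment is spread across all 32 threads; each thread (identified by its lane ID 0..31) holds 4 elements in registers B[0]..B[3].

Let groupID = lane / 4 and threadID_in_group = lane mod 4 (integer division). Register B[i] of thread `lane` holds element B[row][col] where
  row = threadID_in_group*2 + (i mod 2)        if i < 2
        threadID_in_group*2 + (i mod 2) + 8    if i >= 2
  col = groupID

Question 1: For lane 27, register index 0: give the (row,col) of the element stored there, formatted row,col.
L=27⇒gr=27>>2=6, th=27&3=3
[0]⇒row 3·2+0+0=6  col gr=6

6,6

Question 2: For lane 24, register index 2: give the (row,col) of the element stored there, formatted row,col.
8,6

24: G=6,T=0
[2] (0*2+0+8,6) = (8,6)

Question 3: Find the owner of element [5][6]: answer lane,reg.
c=6→G=6  r=5→rhi=0,T=2,p=1
L=6*4+2=26  i=0*2+1=1

26,1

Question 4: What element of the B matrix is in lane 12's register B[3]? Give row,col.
9,3

L=12=>grp=12>>2=3, tig=12&3=0
[3]=>row 0·2+1+8=9  col grp=3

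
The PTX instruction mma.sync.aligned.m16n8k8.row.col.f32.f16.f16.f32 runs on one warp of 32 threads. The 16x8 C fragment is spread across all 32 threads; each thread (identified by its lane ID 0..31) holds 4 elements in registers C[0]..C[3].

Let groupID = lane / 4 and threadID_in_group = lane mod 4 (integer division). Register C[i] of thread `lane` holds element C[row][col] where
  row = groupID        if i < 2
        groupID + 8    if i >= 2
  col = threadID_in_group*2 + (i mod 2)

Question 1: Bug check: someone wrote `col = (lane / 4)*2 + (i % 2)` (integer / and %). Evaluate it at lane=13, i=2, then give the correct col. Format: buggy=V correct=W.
`(lane / 4)*2 + (i % 2)`[13,2]->6
13: g=3,t=1
[2] (3+8,1*2+0) = (11,2)
col: 6 vs 2

buggy=6 correct=2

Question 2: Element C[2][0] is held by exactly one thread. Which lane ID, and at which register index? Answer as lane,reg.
8,0

r: 2->gid=2,r8=0  c: 0->tid=0,i&1=0
L=2*4+0=8  i=0*2+0=0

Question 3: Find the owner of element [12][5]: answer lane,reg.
18,3

r=12→G=4,rhi=1  c=5→T=2,p=1
L=4*4+2=18  i=1*2+1=3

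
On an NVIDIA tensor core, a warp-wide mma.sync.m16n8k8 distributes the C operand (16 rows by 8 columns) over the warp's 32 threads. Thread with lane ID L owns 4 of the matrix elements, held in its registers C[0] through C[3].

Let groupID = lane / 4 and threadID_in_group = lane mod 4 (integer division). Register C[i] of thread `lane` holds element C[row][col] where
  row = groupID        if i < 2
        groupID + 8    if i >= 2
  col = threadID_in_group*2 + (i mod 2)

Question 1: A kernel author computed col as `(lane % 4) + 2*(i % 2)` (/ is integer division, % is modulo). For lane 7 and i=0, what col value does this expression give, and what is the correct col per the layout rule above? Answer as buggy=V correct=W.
`(lane % 4) + 2*(i % 2)`[7,0]⇒3
lane 7: gr=1 (7/4), th=3 (7%4)
i=0: r=1+0=1, c=3*2+0=6
col: 3 vs 6

buggy=3 correct=6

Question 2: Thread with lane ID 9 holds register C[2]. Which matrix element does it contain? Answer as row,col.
10,2

lane 9: grp=2 (9/4), tig=1 (9%4)
i=2: r=2+8=10, c=1*2+0=2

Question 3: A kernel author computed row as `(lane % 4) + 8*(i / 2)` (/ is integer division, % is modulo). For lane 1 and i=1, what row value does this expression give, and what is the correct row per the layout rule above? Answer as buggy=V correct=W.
buggy=1 correct=0

`(lane % 4) + 8*(i / 2)`[1,1]->1
lane 1->1/4=0, 1 mod 4=1
i=1  r:0+0->0  c:2·1+1->3
row: 1 vs 0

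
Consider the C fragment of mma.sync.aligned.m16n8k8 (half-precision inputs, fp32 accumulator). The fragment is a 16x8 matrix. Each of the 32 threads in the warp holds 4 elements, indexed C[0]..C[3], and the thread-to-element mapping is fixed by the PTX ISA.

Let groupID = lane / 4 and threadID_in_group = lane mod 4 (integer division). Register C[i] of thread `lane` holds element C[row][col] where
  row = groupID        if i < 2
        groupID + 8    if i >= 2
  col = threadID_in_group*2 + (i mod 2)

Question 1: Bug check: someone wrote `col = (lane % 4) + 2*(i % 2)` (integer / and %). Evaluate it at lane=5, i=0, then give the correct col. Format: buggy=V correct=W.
`(lane % 4) + 2*(i % 2)`[5,0]->1
5: g=1,t=1
[0] (1+0,1*2+0) = (1,2)
col: 1 vs 2

buggy=1 correct=2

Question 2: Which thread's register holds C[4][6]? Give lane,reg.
r=4⇒gr=4,Rb=0  c=6⇒th=3,odd=0
L=4*4+3=19  i=0*2+0=0

19,0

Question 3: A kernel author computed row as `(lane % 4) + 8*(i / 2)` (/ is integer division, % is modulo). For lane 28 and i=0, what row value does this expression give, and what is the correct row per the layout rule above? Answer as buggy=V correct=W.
`(lane % 4) + 8*(i / 2)`[28,0]⇒0
lane 28⇒28/4=7, 28 mod 4=0
i=0  r:7+0⇒7  c:2·0+0⇒0
row: 0 vs 7

buggy=0 correct=7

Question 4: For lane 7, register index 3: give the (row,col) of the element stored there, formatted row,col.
lane 7: gid=1 (7/4), tid=3 (7%4)
i=3: r=1+8=9, c=3*2+1=7

9,7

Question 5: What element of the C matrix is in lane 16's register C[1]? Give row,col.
lane 16: grp=4 (16/4), tig=0 (16%4)
i=1: r=4+0=4, c=0*2+1=1

4,1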